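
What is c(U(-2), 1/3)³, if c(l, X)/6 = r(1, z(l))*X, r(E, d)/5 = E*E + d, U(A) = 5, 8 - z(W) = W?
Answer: 64000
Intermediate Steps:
z(W) = 8 - W
r(E, d) = 5*d + 5*E² (r(E, d) = 5*(E*E + d) = 5*(E² + d) = 5*(d + E²) = 5*d + 5*E²)
c(l, X) = 6*X*(45 - 5*l) (c(l, X) = 6*((5*(8 - l) + 5*1²)*X) = 6*(((40 - 5*l) + 5*1)*X) = 6*(((40 - 5*l) + 5)*X) = 6*((45 - 5*l)*X) = 6*(X*(45 - 5*l)) = 6*X*(45 - 5*l))
c(U(-2), 1/3)³ = (30*(1/3)*(9 - 1*5))³ = (30*(1*(⅓))*(9 - 5))³ = (30*(⅓)*4)³ = 40³ = 64000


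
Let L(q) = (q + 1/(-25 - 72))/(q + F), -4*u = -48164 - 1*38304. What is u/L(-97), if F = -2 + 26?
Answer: 153069977/9410 ≈ 16267.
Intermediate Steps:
u = 21617 (u = -(-48164 - 1*38304)/4 = -(-48164 - 38304)/4 = -1/4*(-86468) = 21617)
F = 24
L(q) = (-1/97 + q)/(24 + q) (L(q) = (q + 1/(-25 - 72))/(q + 24) = (q + 1/(-97))/(24 + q) = (q - 1/97)/(24 + q) = (-1/97 + q)/(24 + q))
u/L(-97) = 21617/(((-1/97 - 97)/(24 - 97))) = 21617/((-9410/97/(-73))) = 21617/((-1/73*(-9410/97))) = 21617/(9410/7081) = 21617*(7081/9410) = 153069977/9410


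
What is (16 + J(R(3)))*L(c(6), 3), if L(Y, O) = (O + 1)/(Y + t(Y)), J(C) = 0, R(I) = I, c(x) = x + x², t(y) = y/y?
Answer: 64/43 ≈ 1.4884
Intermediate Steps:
t(y) = 1
L(Y, O) = (1 + O)/(1 + Y) (L(Y, O) = (O + 1)/(Y + 1) = (1 + O)/(1 + Y))
(16 + J(R(3)))*L(c(6), 3) = (16 + 0)*((1 + 3)/(1 + 6*(1 + 6))) = 16*(4/(1 + 6*7)) = 16*(4/(1 + 42)) = 16*(4/43) = 64/43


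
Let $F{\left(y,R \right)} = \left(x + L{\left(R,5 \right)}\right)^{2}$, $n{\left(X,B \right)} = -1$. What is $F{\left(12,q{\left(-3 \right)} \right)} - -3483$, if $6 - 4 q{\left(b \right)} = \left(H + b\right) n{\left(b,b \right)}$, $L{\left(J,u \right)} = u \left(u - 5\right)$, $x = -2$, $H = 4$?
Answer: $3487$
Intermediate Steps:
$L{\left(J,u \right)} = u \left(-5 + u\right)$
$q{\left(b \right)} = \frac{5}{2} + \frac{b}{4}$ ($q{\left(b \right)} = \frac{3}{2} - \frac{\left(4 + b\right) \left(-1\right)}{4} = \frac{3}{2} - \frac{-4 - b}{4} = \frac{3}{2} + \left(1 + \frac{b}{4}\right) = \frac{5}{2} + \frac{b}{4}$)
$F{\left(y,R \right)} = 4$ ($F{\left(y,R \right)} = \left(-2 + 5 \left(-5 + 5\right)\right)^{2} = \left(-2 + 5 \cdot 0\right)^{2} = \left(-2 + 0\right)^{2} = \left(-2\right)^{2} = 4$)
$F{\left(12,q{\left(-3 \right)} \right)} - -3483 = 4 - -3483 = 4 + 3483 = 3487$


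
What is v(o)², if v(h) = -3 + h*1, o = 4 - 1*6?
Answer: 25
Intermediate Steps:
o = -2 (o = 4 - 6 = -2)
v(h) = -3 + h
v(o)² = (-3 - 2)² = (-5)² = 25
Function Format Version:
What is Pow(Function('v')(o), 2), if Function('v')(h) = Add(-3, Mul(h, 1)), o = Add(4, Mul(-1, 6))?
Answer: 25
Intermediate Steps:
o = -2 (o = Add(4, -6) = -2)
Function('v')(h) = Add(-3, h)
Pow(Function('v')(o), 2) = Pow(Add(-3, -2), 2) = Pow(-5, 2) = 25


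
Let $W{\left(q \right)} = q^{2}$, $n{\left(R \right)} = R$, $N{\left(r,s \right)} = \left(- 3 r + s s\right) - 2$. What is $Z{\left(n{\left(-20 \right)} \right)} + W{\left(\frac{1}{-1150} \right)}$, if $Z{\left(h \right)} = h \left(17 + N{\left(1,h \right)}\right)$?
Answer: $- \frac{10897399999}{1322500} \approx -8240.0$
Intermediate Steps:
$N{\left(r,s \right)} = -2 + s^{2} - 3 r$ ($N{\left(r,s \right)} = \left(- 3 r + s^{2}\right) - 2 = \left(s^{2} - 3 r\right) - 2 = -2 + s^{2} - 3 r$)
$Z{\left(h \right)} = h \left(12 + h^{2}\right)$ ($Z{\left(h \right)} = h \left(17 - \left(5 - h^{2}\right)\right) = h \left(17 + \left(-5 + h^{2}\right)\right) = h \left(12 + h^{2}\right)$)
$Z{\left(n{\left(-20 \right)} \right)} + W{\left(\frac{1}{-1150} \right)} = - 20 \left(12 + \left(-20\right)^{2}\right) + \left(\frac{1}{-1150}\right)^{2} = - 20 \left(12 + 400\right) + \left(- \frac{1}{1150}\right)^{2} = \left(-20\right) 412 + \frac{1}{1322500} = -8240 + \frac{1}{1322500} = - \frac{10897399999}{1322500}$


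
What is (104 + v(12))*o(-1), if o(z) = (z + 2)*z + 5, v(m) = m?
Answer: 464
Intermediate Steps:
o(z) = 5 + z*(2 + z) (o(z) = (2 + z)*z + 5 = z*(2 + z) + 5 = 5 + z*(2 + z))
(104 + v(12))*o(-1) = (104 + 12)*(5 + (-1)² + 2*(-1)) = 116*(5 + 1 - 2) = 116*4 = 464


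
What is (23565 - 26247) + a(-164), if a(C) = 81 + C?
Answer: -2765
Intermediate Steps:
(23565 - 26247) + a(-164) = (23565 - 26247) + (81 - 164) = -2682 - 83 = -2765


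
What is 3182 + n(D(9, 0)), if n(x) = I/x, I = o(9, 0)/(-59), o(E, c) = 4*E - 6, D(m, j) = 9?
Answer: 563204/177 ≈ 3181.9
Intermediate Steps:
o(E, c) = -6 + 4*E
I = -30/59 (I = (-6 + 4*9)/(-59) = (-6 + 36)*(-1/59) = 30*(-1/59) = -30/59 ≈ -0.50847)
n(x) = -30/(59*x)
3182 + n(D(9, 0)) = 3182 - 30/59/9 = 3182 - 30/59*⅑ = 3182 - 10/177 = 563204/177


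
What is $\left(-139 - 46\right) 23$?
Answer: $-4255$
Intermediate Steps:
$\left(-139 - 46\right) 23 = \left(-185\right) 23 = -4255$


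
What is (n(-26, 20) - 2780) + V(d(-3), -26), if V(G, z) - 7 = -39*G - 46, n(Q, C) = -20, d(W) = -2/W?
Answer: -2865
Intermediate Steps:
V(G, z) = -39 - 39*G (V(G, z) = 7 + (-39*G - 46) = 7 + (-46 - 39*G) = -39 - 39*G)
(n(-26, 20) - 2780) + V(d(-3), -26) = (-20 - 2780) + (-39 - (-78)/(-3)) = -2800 + (-39 - (-78)*(-1)/3) = -2800 + (-39 - 39*⅔) = -2800 + (-39 - 26) = -2800 - 65 = -2865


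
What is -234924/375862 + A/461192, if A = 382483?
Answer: 17707877969/86672273752 ≈ 0.20431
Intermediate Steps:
-234924/375862 + A/461192 = -234924/375862 + 382483/461192 = -234924*1/375862 + 382483*(1/461192) = -117462/187931 + 382483/461192 = 17707877969/86672273752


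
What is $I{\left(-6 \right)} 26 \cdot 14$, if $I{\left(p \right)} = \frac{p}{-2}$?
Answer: $1092$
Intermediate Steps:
$I{\left(p \right)} = - \frac{p}{2}$ ($I{\left(p \right)} = p \left(- \frac{1}{2}\right) = - \frac{p}{2}$)
$I{\left(-6 \right)} 26 \cdot 14 = \left(- \frac{1}{2}\right) \left(-6\right) 26 \cdot 14 = 3 \cdot 26 \cdot 14 = 78 \cdot 14 = 1092$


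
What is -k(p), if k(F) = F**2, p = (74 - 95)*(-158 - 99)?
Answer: -29127609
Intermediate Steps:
p = 5397 (p = -21*(-257) = 5397)
-k(p) = -1*5397**2 = -1*29127609 = -29127609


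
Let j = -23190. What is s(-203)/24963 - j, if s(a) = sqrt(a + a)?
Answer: 23190 + I*sqrt(406)/24963 ≈ 23190.0 + 0.00080717*I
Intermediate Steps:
s(a) = sqrt(2)*sqrt(a) (s(a) = sqrt(2*a) = sqrt(2)*sqrt(a))
s(-203)/24963 - j = (sqrt(2)*sqrt(-203))/24963 - 1*(-23190) = (sqrt(2)*(I*sqrt(203)))*(1/24963) + 23190 = (I*sqrt(406))*(1/24963) + 23190 = I*sqrt(406)/24963 + 23190 = 23190 + I*sqrt(406)/24963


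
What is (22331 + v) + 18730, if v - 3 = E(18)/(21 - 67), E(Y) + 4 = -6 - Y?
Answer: 944486/23 ≈ 41065.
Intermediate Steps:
E(Y) = -10 - Y (E(Y) = -4 + (-6 - Y) = -10 - Y)
v = 83/23 (v = 3 + (-10 - 1*18)/(21 - 67) = 3 + (-10 - 18)/(-46) = 3 - 28*(-1/46) = 3 + 14/23 = 83/23 ≈ 3.6087)
(22331 + v) + 18730 = (22331 + 83/23) + 18730 = 513696/23 + 18730 = 944486/23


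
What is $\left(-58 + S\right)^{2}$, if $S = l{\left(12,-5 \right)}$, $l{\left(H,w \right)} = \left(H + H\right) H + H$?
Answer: $58564$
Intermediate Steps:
$l{\left(H,w \right)} = H + 2 H^{2}$ ($l{\left(H,w \right)} = 2 H H + H = 2 H^{2} + H = H + 2 H^{2}$)
$S = 300$ ($S = 12 \left(1 + 2 \cdot 12\right) = 12 \left(1 + 24\right) = 12 \cdot 25 = 300$)
$\left(-58 + S\right)^{2} = \left(-58 + 300\right)^{2} = 242^{2} = 58564$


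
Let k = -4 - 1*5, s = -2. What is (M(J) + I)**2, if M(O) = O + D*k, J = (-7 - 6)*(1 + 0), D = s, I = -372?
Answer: 134689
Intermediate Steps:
D = -2
k = -9 (k = -4 - 5 = -9)
J = -13 (J = -13*1 = -13)
M(O) = 18 + O (M(O) = O - 2*(-9) = O + 18 = 18 + O)
(M(J) + I)**2 = ((18 - 13) - 372)**2 = (5 - 372)**2 = (-367)**2 = 134689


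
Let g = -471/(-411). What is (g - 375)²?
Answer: 2623283524/18769 ≈ 1.3977e+5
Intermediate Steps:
g = 157/137 (g = -471*(-1/411) = 157/137 ≈ 1.1460)
(g - 375)² = (157/137 - 375)² = (-51218/137)² = 2623283524/18769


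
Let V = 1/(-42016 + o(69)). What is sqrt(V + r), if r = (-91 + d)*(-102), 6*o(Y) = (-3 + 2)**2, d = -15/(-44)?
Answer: 9*sqrt(3511561972811970)/5546090 ≈ 96.162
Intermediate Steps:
d = 15/44 (d = -15*(-1/44) = 15/44 ≈ 0.34091)
o(Y) = 1/6 (o(Y) = (-3 + 2)**2/6 = (1/6)*(-1)**2 = (1/6)*1 = 1/6)
r = 203439/22 (r = (-91 + 15/44)*(-102) = -3989/44*(-102) = 203439/22 ≈ 9247.2)
V = -6/252095 (V = 1/(-42016 + 1/6) = 1/(-252095/6) = -6/252095 ≈ -2.3801e-5)
sqrt(V + r) = sqrt(-6/252095 + 203439/22) = sqrt(51285954573/5546090) = 9*sqrt(3511561972811970)/5546090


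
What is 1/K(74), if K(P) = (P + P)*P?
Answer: 1/10952 ≈ 9.1308e-5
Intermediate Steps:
K(P) = 2*P² (K(P) = (2*P)*P = 2*P²)
1/K(74) = 1/(2*74²) = 1/(2*5476) = 1/10952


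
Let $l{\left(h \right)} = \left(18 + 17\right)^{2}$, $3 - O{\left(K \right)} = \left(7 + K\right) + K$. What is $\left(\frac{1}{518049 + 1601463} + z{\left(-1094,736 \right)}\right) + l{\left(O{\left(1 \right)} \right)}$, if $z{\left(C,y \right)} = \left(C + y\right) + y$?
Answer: $\frac{3397577737}{2119512} \approx 1603.0$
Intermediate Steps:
$O{\left(K \right)} = -4 - 2 K$ ($O{\left(K \right)} = 3 - \left(\left(7 + K\right) + K\right) = 3 - \left(7 + 2 K\right) = -4 - 2 K$)
$z{\left(C,y \right)} = C + 2 y$
$l{\left(h \right)} = 1225$ ($l{\left(h \right)} = 35^{2} = 1225$)
$\left(\frac{1}{518049 + 1601463} + z{\left(-1094,736 \right)}\right) + l{\left(O{\left(1 \right)} \right)} = \left(\frac{1}{518049 + 1601463} + \left(-1094 + 2 \cdot 736\right)\right) + 1225 = \left(\frac{1}{2119512} + \left(-1094 + 1472\right)\right) + 1225 = \left(\frac{1}{2119512} + 378\right) + 1225 = \frac{801175537}{2119512} + 1225 = \frac{3397577737}{2119512}$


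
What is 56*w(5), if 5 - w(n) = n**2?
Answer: -1120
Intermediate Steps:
w(n) = 5 - n**2
56*w(5) = 56*(5 - 1*5**2) = 56*(5 - 1*25) = 56*(5 - 25) = 56*(-20) = -1120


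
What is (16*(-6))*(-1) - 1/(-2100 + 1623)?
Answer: 45793/477 ≈ 96.002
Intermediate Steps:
(16*(-6))*(-1) - 1/(-2100 + 1623) = -96*(-1) - 1/(-477) = 96 - 1*(-1/477) = 96 + 1/477 = 45793/477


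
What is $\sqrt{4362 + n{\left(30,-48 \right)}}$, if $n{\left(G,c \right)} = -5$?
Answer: $\sqrt{4357} \approx 66.008$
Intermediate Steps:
$\sqrt{4362 + n{\left(30,-48 \right)}} = \sqrt{4362 - 5} = \sqrt{4357}$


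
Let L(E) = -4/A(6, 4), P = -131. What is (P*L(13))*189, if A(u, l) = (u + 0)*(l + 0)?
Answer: 8253/2 ≈ 4126.5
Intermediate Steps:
A(u, l) = l*u (A(u, l) = u*l = l*u)
L(E) = -1/6 (L(E) = -4/(4*6) = -4/24 = -4*1/24 = -1/6)
(P*L(13))*189 = -131*(-1/6)*189 = (131/6)*189 = 8253/2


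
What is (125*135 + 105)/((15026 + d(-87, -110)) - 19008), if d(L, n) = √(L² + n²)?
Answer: -4507624/1055777 - 1132*√19669/1055777 ≈ -4.4199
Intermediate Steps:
(125*135 + 105)/((15026 + d(-87, -110)) - 19008) = (125*135 + 105)/((15026 + √((-87)² + (-110)²)) - 19008) = (16875 + 105)/((15026 + √(7569 + 12100)) - 19008) = 16980/((15026 + √19669) - 19008) = 16980/(-3982 + √19669)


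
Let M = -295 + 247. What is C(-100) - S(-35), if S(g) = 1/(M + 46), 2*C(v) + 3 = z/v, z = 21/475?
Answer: -95021/95000 ≈ -1.0002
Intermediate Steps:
M = -48
z = 21/475 (z = 21*(1/475) = 21/475 ≈ 0.044211)
C(v) = -3/2 + 21/(950*v) (C(v) = -3/2 + (21/(475*v))/2 = -3/2 + 21/(950*v))
S(g) = -1/2 (S(g) = 1/(-48 + 46) = 1/(-2) = -1/2)
C(-100) - S(-35) = (3/950)*(7 - 475*(-100))/(-100) - 1*(-1/2) = (3/950)*(-1/100)*(7 + 47500) + 1/2 = (3/950)*(-1/100)*47507 + 1/2 = -142521/95000 + 1/2 = -95021/95000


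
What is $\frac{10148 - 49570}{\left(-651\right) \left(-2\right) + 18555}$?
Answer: $- \frac{39422}{19857} \approx -1.9853$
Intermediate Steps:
$\frac{10148 - 49570}{\left(-651\right) \left(-2\right) + 18555} = - \frac{39422}{1302 + 18555} = - \frac{39422}{19857}$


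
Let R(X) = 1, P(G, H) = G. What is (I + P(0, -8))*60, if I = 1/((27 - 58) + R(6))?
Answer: -2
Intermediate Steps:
I = -1/30 (I = 1/((27 - 58) + 1) = 1/(-31 + 1) = 1/(-30) = -1/30 ≈ -0.033333)
(I + P(0, -8))*60 = (-1/30 + 0)*60 = -1/30*60 = -2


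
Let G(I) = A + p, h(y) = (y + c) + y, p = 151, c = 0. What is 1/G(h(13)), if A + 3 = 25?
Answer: 1/173 ≈ 0.0057803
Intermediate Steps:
h(y) = 2*y (h(y) = (y + 0) + y = y + y = 2*y)
A = 22 (A = -3 + 25 = 22)
G(I) = 173 (G(I) = 22 + 151 = 173)
1/G(h(13)) = 1/173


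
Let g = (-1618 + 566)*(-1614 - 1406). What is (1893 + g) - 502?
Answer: 3178431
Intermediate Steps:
g = 3177040 (g = -1052*(-3020) = 3177040)
(1893 + g) - 502 = (1893 + 3177040) - 502 = 3178933 - 502 = 3178431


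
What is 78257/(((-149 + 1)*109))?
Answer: -78257/16132 ≈ -4.8510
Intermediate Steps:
78257/(((-149 + 1)*109)) = 78257/((-148*109)) = 78257/(-16132) = 78257*(-1/16132) = -78257/16132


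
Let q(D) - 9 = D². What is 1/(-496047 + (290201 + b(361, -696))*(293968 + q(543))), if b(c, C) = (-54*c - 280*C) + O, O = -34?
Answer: 1/274129214731 ≈ 3.6479e-12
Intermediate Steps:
b(c, C) = -34 - 280*C - 54*c (b(c, C) = (-54*c - 280*C) - 34 = (-280*C - 54*c) - 34 = -34 - 280*C - 54*c)
q(D) = 9 + D²
1/(-496047 + (290201 + b(361, -696))*(293968 + q(543))) = 1/(-496047 + (290201 + (-34 - 280*(-696) - 54*361))*(293968 + (9 + 543²))) = 1/(-496047 + (290201 + (-34 + 194880 - 19494))*(293968 + (9 + 294849))) = 1/(-496047 + (290201 + 175352)*(293968 + 294858)) = 1/(-496047 + 465553*588826) = 1/(-496047 + 274129710778) = 1/274129214731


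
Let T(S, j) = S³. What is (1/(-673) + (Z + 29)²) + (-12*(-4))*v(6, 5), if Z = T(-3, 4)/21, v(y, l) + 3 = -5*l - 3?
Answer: -23740797/32977 ≈ -719.92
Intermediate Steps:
v(y, l) = -6 - 5*l (v(y, l) = -3 + (-5*l - 3) = -3 + (-3 - 5*l) = -6 - 5*l)
Z = -9/7 (Z = (-3)³/21 = -27*1/21 = -9/7 ≈ -1.2857)
(1/(-673) + (Z + 29)²) + (-12*(-4))*v(6, 5) = (1/(-673) + (-9/7 + 29)²) + (-12*(-4))*(-6 - 5*5) = (-1/673 + (194/7)²) + 48*(-6 - 25) = (-1/673 + 37636/49) + 48*(-31) = 25328979/32977 - 1488 = -23740797/32977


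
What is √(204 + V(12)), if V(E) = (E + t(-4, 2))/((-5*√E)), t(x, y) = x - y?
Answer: √(5100 - 5*√3)/5 ≈ 14.271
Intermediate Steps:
V(E) = -(-6 + E)/(5*√E) (V(E) = (E + (-4 - 1*2))/((-5*√E)) = (E + (-4 - 2))*(-1/(5*√E)) = (E - 6)*(-1/(5*√E)) = (-6 + E)*(-1/(5*√E)) = -(-6 + E)/(5*√E))
√(204 + V(12)) = √(204 + (6 - 1*12)/(5*√12)) = √(204 + (√3/6)*(6 - 12)/5) = √(204 + (⅕)*(√3/6)*(-6)) = √(204 - √3/5)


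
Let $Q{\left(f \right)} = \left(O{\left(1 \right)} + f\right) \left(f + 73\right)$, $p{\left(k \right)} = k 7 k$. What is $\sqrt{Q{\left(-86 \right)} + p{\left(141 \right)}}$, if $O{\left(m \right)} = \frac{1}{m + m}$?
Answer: $\frac{3 \sqrt{62346}}{2} \approx 374.54$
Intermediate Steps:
$O{\left(m \right)} = \frac{1}{2 m}$
$p{\left(k \right)} = 7 k^{2}$ ($p{\left(k \right)} = 7 k k = 7 k^{2}$)
$Q{\left(f \right)} = \left(\frac{1}{2} + f\right) \left(73 + f\right)$ ($Q{\left(f \right)} = \left(\frac{1}{2 \cdot 1} + f\right) \left(f + 73\right) = \left(\frac{1}{2} \cdot 1 + f\right) \left(73 + f\right) = \left(\frac{1}{2} + f\right) \left(73 + f\right)$)
$\sqrt{Q{\left(-86 \right)} + p{\left(141 \right)}} = \sqrt{\left(\frac{73}{2} + \left(-86\right)^{2} + \frac{147}{2} \left(-86\right)\right) + 7 \cdot 141^{2}} = \sqrt{\left(\frac{73}{2} + 7396 - 6321\right) + 7 \cdot 19881} = \sqrt{\frac{2223}{2} + 139167} = \sqrt{\frac{280557}{2}} = \frac{3 \sqrt{62346}}{2}$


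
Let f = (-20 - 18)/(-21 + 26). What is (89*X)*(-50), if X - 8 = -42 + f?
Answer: 185120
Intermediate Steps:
f = -38/5 ≈ -7.6000
X = -208/5 (X = 8 + (-42 - 38/5) = 8 - 248/5 = -208/5 ≈ -41.600)
(89*X)*(-50) = (89*(-208/5))*(-50) = -18512/5*(-50) = 185120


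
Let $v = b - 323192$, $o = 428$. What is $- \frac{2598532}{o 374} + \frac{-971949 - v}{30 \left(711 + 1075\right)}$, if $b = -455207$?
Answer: $- \frac{1063820501}{53604111} \approx -19.846$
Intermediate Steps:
$v = -778399$ ($v = -455207 - 323192 = -778399$)
$- \frac{2598532}{o 374} + \frac{-971949 - v}{30 \left(711 + 1075\right)} = - \frac{2598532}{428 \cdot 374} + \frac{-971949 - -778399}{30 \left(711 + 1075\right)} = - \frac{2598532}{160072} + \frac{-971949 + 778399}{30 \cdot 1786} = \left(-2598532\right) \frac{1}{160072} - \frac{193550}{53580} = - \frac{649633}{40018} - \frac{19355}{5358} = - \frac{1063820501}{53604111}$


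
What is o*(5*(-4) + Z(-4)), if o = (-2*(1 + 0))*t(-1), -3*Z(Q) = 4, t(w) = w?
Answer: -128/3 ≈ -42.667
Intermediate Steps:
Z(Q) = -4/3 (Z(Q) = -⅓*4 = -4/3)
o = 2 (o = -2*(1 + 0)*(-1) = -2*1*(-1) = -2*(-1) = 2)
o*(5*(-4) + Z(-4)) = 2*(5*(-4) - 4/3) = 2*(-20 - 4/3) = 2*(-64/3) = -128/3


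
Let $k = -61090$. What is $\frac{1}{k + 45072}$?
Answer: $- \frac{1}{16018} \approx -6.243 \cdot 10^{-5}$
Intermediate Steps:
$\frac{1}{k + 45072} = \frac{1}{-61090 + 45072} = \frac{1}{-16018} = - \frac{1}{16018}$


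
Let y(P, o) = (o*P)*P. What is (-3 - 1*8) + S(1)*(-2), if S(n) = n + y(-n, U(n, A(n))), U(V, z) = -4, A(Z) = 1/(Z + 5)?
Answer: -5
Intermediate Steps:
A(Z) = 1/(5 + Z)
y(P, o) = o*P² (y(P, o) = (P*o)*P = o*P²)
S(n) = n - 4*n²
(-3 - 1*8) + S(1)*(-2) = (-3 - 1*8) + (1*(1 - 4*1))*(-2) = (-3 - 8) + (1*(1 - 4))*(-2) = -11 + (1*(-3))*(-2) = -11 - 3*(-2) = -11 + 6 = -5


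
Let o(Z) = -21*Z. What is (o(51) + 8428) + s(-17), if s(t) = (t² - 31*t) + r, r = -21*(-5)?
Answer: 8278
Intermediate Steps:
r = 105
s(t) = 105 + t² - 31*t (s(t) = (t² - 31*t) + 105 = 105 + t² - 31*t)
(o(51) + 8428) + s(-17) = (-21*51 + 8428) + (105 + (-17)² - 31*(-17)) = (-1071 + 8428) + (105 + 289 + 527) = 7357 + 921 = 8278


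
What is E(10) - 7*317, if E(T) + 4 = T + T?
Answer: -2203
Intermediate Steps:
E(T) = -4 + 2*T (E(T) = -4 + (T + T) = -4 + 2*T)
E(10) - 7*317 = (-4 + 2*10) - 7*317 = (-4 + 20) - 2219 = 16 - 2219 = -2203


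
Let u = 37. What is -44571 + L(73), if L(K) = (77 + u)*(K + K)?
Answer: -27927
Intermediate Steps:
L(K) = 228*K (L(K) = (77 + 37)*(K + K) = 114*(2*K) = 228*K)
-44571 + L(73) = -44571 + 228*73 = -44571 + 16644 = -27927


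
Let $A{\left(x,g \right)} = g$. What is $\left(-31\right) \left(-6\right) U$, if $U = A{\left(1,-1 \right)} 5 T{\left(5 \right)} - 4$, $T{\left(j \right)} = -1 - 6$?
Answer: $5766$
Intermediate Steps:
$T{\left(j \right)} = -7$ ($T{\left(j \right)} = -1 - 6 = -7$)
$U = 31$ ($U = - 5 \left(-7\right) - 4 = \left(-1\right) \left(-35\right) - 4 = 35 - 4 = 31$)
$\left(-31\right) \left(-6\right) U = \left(-31\right) \left(-6\right) 31 = 186 \cdot 31 = 5766$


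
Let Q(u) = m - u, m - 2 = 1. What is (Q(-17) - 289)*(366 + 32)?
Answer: -107062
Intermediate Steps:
m = 3 (m = 2 + 1 = 3)
Q(u) = 3 - u
(Q(-17) - 289)*(366 + 32) = ((3 - 1*(-17)) - 289)*(366 + 32) = ((3 + 17) - 289)*398 = (20 - 289)*398 = -269*398 = -107062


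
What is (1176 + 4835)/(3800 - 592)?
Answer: 6011/3208 ≈ 1.8738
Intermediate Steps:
(1176 + 4835)/(3800 - 592) = 6011/3208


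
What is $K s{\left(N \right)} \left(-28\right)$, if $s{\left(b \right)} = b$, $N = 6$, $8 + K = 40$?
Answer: $-5376$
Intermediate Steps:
$K = 32$ ($K = -8 + 40 = 32$)
$K s{\left(N \right)} \left(-28\right) = 32 \cdot 6 \left(-28\right) = 192 \left(-28\right) = -5376$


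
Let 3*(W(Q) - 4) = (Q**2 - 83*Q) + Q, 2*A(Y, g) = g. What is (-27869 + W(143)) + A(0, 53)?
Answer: -149585/6 ≈ -24931.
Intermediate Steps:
A(Y, g) = g/2
W(Q) = 4 - 82*Q/3 + Q**2/3 (W(Q) = 4 + ((Q**2 - 83*Q) + Q)/3 = 4 + (Q**2 - 82*Q)/3 = 4 + (-82*Q/3 + Q**2/3) = 4 - 82*Q/3 + Q**2/3)
(-27869 + W(143)) + A(0, 53) = (-27869 + (4 - 82/3*143 + (1/3)*143**2)) + (1/2)*53 = (-27869 + (4 - 11726/3 + (1/3)*20449)) + 53/2 = (-27869 + (4 - 11726/3 + 20449/3)) + 53/2 = (-27869 + 8735/3) + 53/2 = -74872/3 + 53/2 = -149585/6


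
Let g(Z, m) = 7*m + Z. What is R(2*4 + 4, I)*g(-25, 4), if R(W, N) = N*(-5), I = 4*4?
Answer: -240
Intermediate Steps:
I = 16
R(W, N) = -5*N
g(Z, m) = Z + 7*m
R(2*4 + 4, I)*g(-25, 4) = (-5*16)*(-25 + 7*4) = -80*(-25 + 28) = -80*3 = -240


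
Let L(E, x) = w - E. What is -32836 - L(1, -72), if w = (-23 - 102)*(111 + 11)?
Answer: -17585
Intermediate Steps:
w = -15250 (w = -125*122 = -15250)
L(E, x) = -15250 - E
-32836 - L(1, -72) = -32836 - (-15250 - 1*1) = -32836 - (-15250 - 1) = -32836 - 1*(-15251) = -32836 + 15251 = -17585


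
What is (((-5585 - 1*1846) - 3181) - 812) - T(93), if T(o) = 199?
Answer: -11623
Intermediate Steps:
(((-5585 - 1*1846) - 3181) - 812) - T(93) = (((-5585 - 1*1846) - 3181) - 812) - 1*199 = (((-5585 - 1846) - 3181) - 812) - 199 = ((-7431 - 3181) - 812) - 199 = (-10612 - 812) - 199 = -11424 - 199 = -11623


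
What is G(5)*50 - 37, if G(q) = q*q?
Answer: 1213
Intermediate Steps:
G(q) = q²
G(5)*50 - 37 = 5²*50 - 37 = 25*50 - 37 = 1250 - 37 = 1213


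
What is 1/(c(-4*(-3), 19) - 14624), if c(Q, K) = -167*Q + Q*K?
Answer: -1/16400 ≈ -6.0976e-5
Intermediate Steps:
c(Q, K) = -167*Q + K*Q
1/(c(-4*(-3), 19) - 14624) = 1/((-4*(-3))*(-167 + 19) - 14624) = 1/(12*(-148) - 14624) = 1/(-1776 - 14624) = 1/(-16400) = -1/16400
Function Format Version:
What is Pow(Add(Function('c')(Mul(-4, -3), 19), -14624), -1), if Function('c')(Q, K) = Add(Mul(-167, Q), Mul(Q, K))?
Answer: Rational(-1, 16400) ≈ -6.0976e-5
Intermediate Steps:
Function('c')(Q, K) = Add(Mul(-167, Q), Mul(K, Q))
Pow(Add(Function('c')(Mul(-4, -3), 19), -14624), -1) = Pow(Add(Mul(Mul(-4, -3), Add(-167, 19)), -14624), -1) = Pow(Add(Mul(12, -148), -14624), -1) = Pow(Add(-1776, -14624), -1) = Pow(-16400, -1) = Rational(-1, 16400)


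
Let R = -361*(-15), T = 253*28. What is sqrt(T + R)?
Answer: sqrt(12499) ≈ 111.80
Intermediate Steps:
T = 7084
R = 5415
sqrt(T + R) = sqrt(7084 + 5415) = sqrt(12499)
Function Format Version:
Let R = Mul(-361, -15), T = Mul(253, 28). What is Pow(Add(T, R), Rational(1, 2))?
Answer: Pow(12499, Rational(1, 2)) ≈ 111.80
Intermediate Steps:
T = 7084
R = 5415
Pow(Add(T, R), Rational(1, 2)) = Pow(Add(7084, 5415), Rational(1, 2)) = Pow(12499, Rational(1, 2))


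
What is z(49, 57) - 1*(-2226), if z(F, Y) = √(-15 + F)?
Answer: 2226 + √34 ≈ 2231.8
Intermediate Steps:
z(49, 57) - 1*(-2226) = √(-15 + 49) - 1*(-2226) = √34 + 2226 = 2226 + √34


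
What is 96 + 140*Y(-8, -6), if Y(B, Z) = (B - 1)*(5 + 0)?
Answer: -6204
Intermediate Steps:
Y(B, Z) = -5 + 5*B (Y(B, Z) = (-1 + B)*5 = -5 + 5*B)
96 + 140*Y(-8, -6) = 96 + 140*(-5 + 5*(-8)) = 96 + 140*(-5 - 40) = 96 + 140*(-45) = 96 - 6300 = -6204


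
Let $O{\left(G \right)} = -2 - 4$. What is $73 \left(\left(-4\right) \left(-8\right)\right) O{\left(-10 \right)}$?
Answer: $-14016$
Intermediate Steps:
$O{\left(G \right)} = -6$ ($O{\left(G \right)} = -2 - 4 = -6$)
$73 \left(\left(-4\right) \left(-8\right)\right) O{\left(-10 \right)} = 73 \left(\left(-4\right) \left(-8\right)\right) \left(-6\right) = 73 \cdot 32 \left(-6\right) = 2336 \left(-6\right) = -14016$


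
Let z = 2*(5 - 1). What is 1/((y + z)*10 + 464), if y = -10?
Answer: 1/444 ≈ 0.0022523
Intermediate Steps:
z = 8 (z = 2*4 = 8)
1/((y + z)*10 + 464) = 1/((-10 + 8)*10 + 464) = 1/(-2*10 + 464) = 1/(-20 + 464) = 1/444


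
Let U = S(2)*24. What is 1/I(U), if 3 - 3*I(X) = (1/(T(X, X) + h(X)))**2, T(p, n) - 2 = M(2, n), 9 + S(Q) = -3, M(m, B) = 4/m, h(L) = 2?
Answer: 108/107 ≈ 1.0093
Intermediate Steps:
S(Q) = -12 (S(Q) = -9 - 3 = -12)
T(p, n) = 4 (T(p, n) = 2 + 4/2 = 2 + 4*(1/2) = 2 + 2 = 4)
U = -288 (U = -12*24 = -288)
I(X) = 107/108 (I(X) = 1 - 1/(3*(4 + 2)**2) = 1 - (1/6)**2/3 = 1 - 1/3*1/36 = 1 - 1/108 = 107/108)
1/I(U) = 1/(107/108) = 108/107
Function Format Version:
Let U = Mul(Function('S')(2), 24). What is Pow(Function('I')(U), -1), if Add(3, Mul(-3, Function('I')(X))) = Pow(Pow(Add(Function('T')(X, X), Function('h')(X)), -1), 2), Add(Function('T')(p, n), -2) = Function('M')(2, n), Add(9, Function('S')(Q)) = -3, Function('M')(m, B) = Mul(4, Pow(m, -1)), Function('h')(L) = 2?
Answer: Rational(108, 107) ≈ 1.0093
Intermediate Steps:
Function('S')(Q) = -12 (Function('S')(Q) = Add(-9, -3) = -12)
Function('T')(p, n) = 4 (Function('T')(p, n) = Add(2, Mul(4, Pow(2, -1))) = Add(2, Mul(4, Rational(1, 2))) = Add(2, 2) = 4)
U = -288 (U = Mul(-12, 24) = -288)
Function('I')(X) = Rational(107, 108) (Function('I')(X) = Add(1, Mul(Rational(-1, 3), Pow(Pow(Add(4, 2), -1), 2))) = Add(1, Mul(Rational(-1, 3), Pow(Pow(6, -1), 2))) = Add(1, Mul(Rational(-1, 3), Pow(Rational(1, 6), 2))) = Add(1, Mul(Rational(-1, 3), Rational(1, 36))) = Add(1, Rational(-1, 108)) = Rational(107, 108))
Pow(Function('I')(U), -1) = Pow(Rational(107, 108), -1) = Rational(108, 107)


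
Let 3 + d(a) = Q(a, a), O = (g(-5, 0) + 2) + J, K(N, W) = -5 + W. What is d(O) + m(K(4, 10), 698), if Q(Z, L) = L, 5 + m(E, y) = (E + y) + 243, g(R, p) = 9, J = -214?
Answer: 735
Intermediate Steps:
m(E, y) = 238 + E + y (m(E, y) = -5 + ((E + y) + 243) = -5 + (243 + E + y) = 238 + E + y)
O = -203 (O = (9 + 2) - 214 = 11 - 214 = -203)
d(a) = -3 + a
d(O) + m(K(4, 10), 698) = (-3 - 203) + (238 + (-5 + 10) + 698) = -206 + (238 + 5 + 698) = -206 + 941 = 735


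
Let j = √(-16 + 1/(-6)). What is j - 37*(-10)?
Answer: 370 + I*√582/6 ≈ 370.0 + 4.0208*I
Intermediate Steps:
j = I*√582/6 (j = √(-16 - ⅙) = √(-97/6) = I*√582/6 ≈ 4.0208*I)
j - 37*(-10) = I*√582/6 - 37*(-10) = I*√582/6 + 370 = 370 + I*√582/6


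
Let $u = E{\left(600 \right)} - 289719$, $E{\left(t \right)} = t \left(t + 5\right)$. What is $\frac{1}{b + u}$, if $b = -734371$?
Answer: $- \frac{1}{661090} \approx -1.5127 \cdot 10^{-6}$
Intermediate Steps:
$E{\left(t \right)} = t \left(5 + t\right)$
$u = 73281$ ($u = 600 \left(5 + 600\right) - 289719 = 600 \cdot 605 - 289719 = 363000 - 289719 = 73281$)
$\frac{1}{b + u} = \frac{1}{-734371 + 73281} = \frac{1}{-661090} = - \frac{1}{661090}$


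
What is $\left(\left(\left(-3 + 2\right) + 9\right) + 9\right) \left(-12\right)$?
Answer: $-204$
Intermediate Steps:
$\left(\left(\left(-3 + 2\right) + 9\right) + 9\right) \left(-12\right) = \left(\left(-1 + 9\right) + 9\right) \left(-12\right) = \left(8 + 9\right) \left(-12\right) = 17 \left(-12\right) = -204$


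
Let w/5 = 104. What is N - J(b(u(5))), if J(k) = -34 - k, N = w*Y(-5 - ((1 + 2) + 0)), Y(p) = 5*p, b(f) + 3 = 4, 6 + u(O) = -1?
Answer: -20765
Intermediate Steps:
u(O) = -7 (u(O) = -6 - 1 = -7)
b(f) = 1 (b(f) = -3 + 4 = 1)
w = 520 (w = 5*104 = 520)
N = -20800 (N = 520*(5*(-5 - ((1 + 2) + 0))) = 520*(5*(-5 - (3 + 0))) = 520*(5*(-5 - 1*3)) = 520*(5*(-5 - 3)) = 520*(5*(-8)) = 520*(-40) = -20800)
N - J(b(u(5))) = -20800 - (-34 - 1*1) = -20800 - (-34 - 1) = -20800 - 1*(-35) = -20800 + 35 = -20765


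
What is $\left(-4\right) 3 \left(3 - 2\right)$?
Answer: $-12$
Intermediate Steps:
$\left(-4\right) 3 \left(3 - 2\right) = \left(-12\right) 1 = -12$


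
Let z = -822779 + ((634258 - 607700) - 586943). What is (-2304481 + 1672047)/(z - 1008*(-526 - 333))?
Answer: 316217/258646 ≈ 1.2226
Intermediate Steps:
z = -1383164 (z = -822779 + (26558 - 586943) = -822779 - 560385 = -1383164)
(-2304481 + 1672047)/(z - 1008*(-526 - 333)) = (-2304481 + 1672047)/(-1383164 - 1008*(-526 - 333)) = -632434/(-1383164 - 1008*(-859)) = -632434/(-1383164 + 865872) = -632434/(-517292) = -632434*(-1/517292) = 316217/258646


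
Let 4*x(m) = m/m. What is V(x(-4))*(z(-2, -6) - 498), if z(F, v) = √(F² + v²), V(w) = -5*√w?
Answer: 1245 - 5*√10 ≈ 1229.2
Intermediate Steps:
x(m) = ¼ (x(m) = (m/m)/4 = (¼)*1 = ¼)
V(x(-4))*(z(-2, -6) - 498) = (-5*√(¼))*(√((-2)² + (-6)²) - 498) = (-5*½)*(√(4 + 36) - 498) = -5*(√40 - 498)/2 = -5*(2*√10 - 498)/2 = -5*(-498 + 2*√10)/2 = 1245 - 5*√10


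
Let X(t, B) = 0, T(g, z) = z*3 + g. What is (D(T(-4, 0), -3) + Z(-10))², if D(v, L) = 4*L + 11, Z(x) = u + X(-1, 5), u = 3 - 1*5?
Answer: 9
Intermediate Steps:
T(g, z) = g + 3*z (T(g, z) = 3*z + g = g + 3*z)
u = -2 (u = 3 - 5 = -2)
Z(x) = -2 (Z(x) = -2 + 0 = -2)
D(v, L) = 11 + 4*L
(D(T(-4, 0), -3) + Z(-10))² = ((11 + 4*(-3)) - 2)² = ((11 - 12) - 2)² = (-1 - 2)² = (-3)² = 9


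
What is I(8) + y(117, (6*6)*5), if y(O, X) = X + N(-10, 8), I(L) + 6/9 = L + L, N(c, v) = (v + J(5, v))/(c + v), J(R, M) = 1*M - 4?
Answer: 568/3 ≈ 189.33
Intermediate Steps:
J(R, M) = -4 + M (J(R, M) = M - 4 = -4 + M)
N(c, v) = (-4 + 2*v)/(c + v) (N(c, v) = (v + (-4 + v))/(c + v) = (-4 + 2*v)/(c + v))
I(L) = -⅔ + 2*L (I(L) = -⅔ + (L + L) = -⅔ + 2*L)
y(O, X) = -6 + X (y(O, X) = X + 2*(-2 + 8)/(-10 + 8) = X + 2*6/(-2) = X + 2*(-½)*6 = X - 6 = -6 + X)
I(8) + y(117, (6*6)*5) = (-⅔ + 2*8) + (-6 + (6*6)*5) = (-⅔ + 16) + (-6 + 36*5) = 46/3 + (-6 + 180) = 46/3 + 174 = 568/3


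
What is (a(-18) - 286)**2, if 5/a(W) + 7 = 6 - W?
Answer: 23590449/289 ≈ 81628.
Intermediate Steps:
a(W) = 5/(-1 - W) (a(W) = 5/(-7 + (6 - W)) = 5/(-1 - W))
(a(-18) - 286)**2 = (-5/(1 - 18) - 286)**2 = (-5/(-17) - 286)**2 = (-5*(-1/17) - 286)**2 = (5/17 - 286)**2 = (-4857/17)**2 = 23590449/289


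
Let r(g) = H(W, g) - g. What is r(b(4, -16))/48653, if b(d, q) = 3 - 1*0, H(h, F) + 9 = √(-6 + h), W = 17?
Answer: -12/48653 + √11/48653 ≈ -0.00017848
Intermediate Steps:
H(h, F) = -9 + √(-6 + h)
b(d, q) = 3 (b(d, q) = 3 + 0 = 3)
r(g) = -9 + √11 - g (r(g) = (-9 + √(-6 + 17)) - g = (-9 + √11) - g = -9 + √11 - g)
r(b(4, -16))/48653 = (-9 + √11 - 1*3)/48653 = (-9 + √11 - 3)*(1/48653) = (-12 + √11)*(1/48653) = -12/48653 + √11/48653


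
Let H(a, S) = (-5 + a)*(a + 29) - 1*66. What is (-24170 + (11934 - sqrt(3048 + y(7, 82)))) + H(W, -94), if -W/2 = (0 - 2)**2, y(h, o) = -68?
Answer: -12575 - 2*sqrt(745) ≈ -12630.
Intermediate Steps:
W = -8 (W = -2*(0 - 2)**2 = -2*(-2)**2 = -2*4 = -8)
H(a, S) = -66 + (-5 + a)*(29 + a) (H(a, S) = (-5 + a)*(29 + a) - 66 = -66 + (-5 + a)*(29 + a))
(-24170 + (11934 - sqrt(3048 + y(7, 82)))) + H(W, -94) = (-24170 + (11934 - sqrt(3048 - 68))) + (-211 + (-8)**2 + 24*(-8)) = (-24170 + (11934 - sqrt(2980))) + (-211 + 64 - 192) = (-24170 + (11934 - 2*sqrt(745))) - 339 = (-12236 - 2*sqrt(745)) - 339 = -12575 - 2*sqrt(745)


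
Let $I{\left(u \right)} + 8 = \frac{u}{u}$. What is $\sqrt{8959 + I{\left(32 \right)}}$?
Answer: $2 \sqrt{2238} \approx 94.615$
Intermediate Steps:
$I{\left(u \right)} = -7$ ($I{\left(u \right)} = -8 + \frac{u}{u} = -8 + 1 = -7$)
$\sqrt{8959 + I{\left(32 \right)}} = \sqrt{8959 - 7} = \sqrt{8952} = 2 \sqrt{2238}$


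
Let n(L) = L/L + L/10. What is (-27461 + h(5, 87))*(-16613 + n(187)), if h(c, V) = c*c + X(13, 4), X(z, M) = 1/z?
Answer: 59182825311/130 ≈ 4.5525e+8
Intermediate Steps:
n(L) = 1 + L/10 (n(L) = 1 + L*(⅒) = 1 + L/10)
h(c, V) = 1/13 + c² (h(c, V) = c*c + 1/13 = c² + 1/13 = 1/13 + c²)
(-27461 + h(5, 87))*(-16613 + n(187)) = (-27461 + (1/13 + 5²))*(-16613 + (1 + (⅒)*187)) = (-27461 + (1/13 + 25))*(-16613 + (1 + 187/10)) = (-27461 + 326/13)*(-16613 + 197/10) = -356667/13*(-165933/10) = 59182825311/130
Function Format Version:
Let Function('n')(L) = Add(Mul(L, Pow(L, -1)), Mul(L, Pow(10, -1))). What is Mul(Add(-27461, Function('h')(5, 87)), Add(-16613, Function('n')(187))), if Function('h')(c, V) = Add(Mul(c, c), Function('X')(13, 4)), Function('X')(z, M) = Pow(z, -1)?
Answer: Rational(59182825311, 130) ≈ 4.5525e+8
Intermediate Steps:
Function('n')(L) = Add(1, Mul(Rational(1, 10), L)) (Function('n')(L) = Add(1, Mul(L, Rational(1, 10))) = Add(1, Mul(Rational(1, 10), L)))
Function('h')(c, V) = Add(Rational(1, 13), Pow(c, 2)) (Function('h')(c, V) = Add(Mul(c, c), Pow(13, -1)) = Add(Pow(c, 2), Rational(1, 13)) = Add(Rational(1, 13), Pow(c, 2)))
Mul(Add(-27461, Function('h')(5, 87)), Add(-16613, Function('n')(187))) = Mul(Add(-27461, Add(Rational(1, 13), Pow(5, 2))), Add(-16613, Add(1, Mul(Rational(1, 10), 187)))) = Mul(Add(-27461, Add(Rational(1, 13), 25)), Add(-16613, Add(1, Rational(187, 10)))) = Mul(Add(-27461, Rational(326, 13)), Add(-16613, Rational(197, 10))) = Mul(Rational(-356667, 13), Rational(-165933, 10)) = Rational(59182825311, 130)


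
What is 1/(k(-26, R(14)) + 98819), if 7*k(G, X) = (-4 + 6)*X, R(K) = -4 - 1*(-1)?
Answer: 7/691727 ≈ 1.0120e-5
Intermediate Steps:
R(K) = -3 (R(K) = -4 + 1 = -3)
k(G, X) = 2*X/7 (k(G, X) = ((-4 + 6)*X)/7 = (2*X)/7 = 2*X/7)
1/(k(-26, R(14)) + 98819) = 1/((2/7)*(-3) + 98819) = 1/(-6/7 + 98819) = 1/(691727/7) = 7/691727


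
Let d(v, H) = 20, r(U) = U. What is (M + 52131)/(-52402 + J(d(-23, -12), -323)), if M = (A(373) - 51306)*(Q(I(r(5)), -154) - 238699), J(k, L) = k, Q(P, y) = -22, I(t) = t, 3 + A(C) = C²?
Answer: 20964426089/52382 ≈ 4.0022e+5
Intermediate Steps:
A(C) = -3 + C²
M = -20964478220 (M = ((-3 + 373²) - 51306)*(-22 - 238699) = ((-3 + 139129) - 51306)*(-238721) = (139126 - 51306)*(-238721) = 87820*(-238721) = -20964478220)
(M + 52131)/(-52402 + J(d(-23, -12), -323)) = (-20964478220 + 52131)/(-52402 + 20) = -20964426089/(-52382) = -20964426089*(-1/52382) = 20964426089/52382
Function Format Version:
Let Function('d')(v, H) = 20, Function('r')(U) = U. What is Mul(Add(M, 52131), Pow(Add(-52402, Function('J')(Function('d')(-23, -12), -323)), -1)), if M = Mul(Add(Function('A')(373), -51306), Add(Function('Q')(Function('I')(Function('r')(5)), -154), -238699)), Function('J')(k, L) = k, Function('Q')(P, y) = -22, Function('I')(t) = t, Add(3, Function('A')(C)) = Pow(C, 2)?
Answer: Rational(20964426089, 52382) ≈ 4.0022e+5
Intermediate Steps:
Function('A')(C) = Add(-3, Pow(C, 2))
M = -20964478220 (M = Mul(Add(Add(-3, Pow(373, 2)), -51306), Add(-22, -238699)) = Mul(Add(Add(-3, 139129), -51306), -238721) = Mul(Add(139126, -51306), -238721) = Mul(87820, -238721) = -20964478220)
Mul(Add(M, 52131), Pow(Add(-52402, Function('J')(Function('d')(-23, -12), -323)), -1)) = Mul(Add(-20964478220, 52131), Pow(Add(-52402, 20), -1)) = Mul(-20964426089, Pow(-52382, -1)) = Mul(-20964426089, Rational(-1, 52382)) = Rational(20964426089, 52382)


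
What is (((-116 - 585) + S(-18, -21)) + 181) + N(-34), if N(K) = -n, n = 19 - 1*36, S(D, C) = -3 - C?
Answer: -485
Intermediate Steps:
n = -17 (n = 19 - 36 = -17)
N(K) = 17 (N(K) = -1*(-17) = 17)
(((-116 - 585) + S(-18, -21)) + 181) + N(-34) = (((-116 - 585) + (-3 - 1*(-21))) + 181) + 17 = ((-701 + (-3 + 21)) + 181) + 17 = ((-701 + 18) + 181) + 17 = (-683 + 181) + 17 = -502 + 17 = -485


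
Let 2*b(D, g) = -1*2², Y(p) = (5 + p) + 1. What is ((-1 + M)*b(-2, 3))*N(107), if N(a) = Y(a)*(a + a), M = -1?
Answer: 96728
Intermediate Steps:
Y(p) = 6 + p
b(D, g) = -2 (b(D, g) = (-1*2²)/2 = (-1*4)/2 = (½)*(-4) = -2)
N(a) = 2*a*(6 + a) (N(a) = (6 + a)*(a + a) = (6 + a)*(2*a) = 2*a*(6 + a))
((-1 + M)*b(-2, 3))*N(107) = ((-1 - 1)*(-2))*(2*107*(6 + 107)) = (-2*(-2))*(2*107*113) = 4*24182 = 96728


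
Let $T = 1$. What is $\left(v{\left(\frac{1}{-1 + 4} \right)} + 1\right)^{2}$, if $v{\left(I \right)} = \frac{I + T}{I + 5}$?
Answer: $\frac{25}{16} \approx 1.5625$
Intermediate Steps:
$v{\left(I \right)} = \frac{1 + I}{5 + I}$ ($v{\left(I \right)} = \frac{I + 1}{I + 5} = \frac{1 + I}{5 + I}$)
$\left(v{\left(\frac{1}{-1 + 4} \right)} + 1\right)^{2} = \left(\frac{1 + \frac{1}{-1 + 4}}{5 + \frac{1}{-1 + 4}} + 1\right)^{2} = \left(\frac{1 + \frac{1}{3}}{5 + \frac{1}{3}} + 1\right)^{2} = \left(\frac{1}{\frac{16}{3}} \cdot \frac{4}{3} + 1\right)^{2} = \left(\frac{3}{16} \cdot \frac{4}{3} + 1\right)^{2} = \left(\frac{1}{4} + 1\right)^{2} = \left(\frac{5}{4}\right)^{2} = \frac{25}{16}$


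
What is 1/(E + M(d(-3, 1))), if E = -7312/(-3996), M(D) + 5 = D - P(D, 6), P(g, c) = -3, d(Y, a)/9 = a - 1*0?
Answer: 999/8821 ≈ 0.11325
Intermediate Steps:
d(Y, a) = 9*a (d(Y, a) = 9*(a - 1*0) = 9*(a + 0) = 9*a)
M(D) = -2 + D (M(D) = -5 + (D - 1*(-3)) = -5 + (D + 3) = -5 + (3 + D) = -2 + D)
E = 1828/999 (E = -7312*(-1/3996) = 1828/999 ≈ 1.8298)
1/(E + M(d(-3, 1))) = 1/(1828/999 + (-2 + 9*1)) = 1/(1828/999 + (-2 + 9)) = 1/(1828/999 + 7) = 1/(8821/999) = 999/8821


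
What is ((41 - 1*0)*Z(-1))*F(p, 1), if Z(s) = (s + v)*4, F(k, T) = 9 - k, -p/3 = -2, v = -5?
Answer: -2952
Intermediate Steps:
p = 6 (p = -3*(-2) = 6)
Z(s) = -20 + 4*s (Z(s) = (s - 5)*4 = (-5 + s)*4 = -20 + 4*s)
((41 - 1*0)*Z(-1))*F(p, 1) = ((41 - 1*0)*(-20 + 4*(-1)))*(9 - 1*6) = ((41 + 0)*(-20 - 4))*(9 - 6) = (41*(-24))*3 = -984*3 = -2952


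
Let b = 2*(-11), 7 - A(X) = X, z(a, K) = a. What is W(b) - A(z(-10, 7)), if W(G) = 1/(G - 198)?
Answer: -3741/220 ≈ -17.005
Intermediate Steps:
A(X) = 7 - X
b = -22
W(G) = 1/(-198 + G)
W(b) - A(z(-10, 7)) = 1/(-198 - 22) - (7 - 1*(-10)) = 1/(-220) - (7 + 10) = -1/220 - 1*17 = -1/220 - 17 = -3741/220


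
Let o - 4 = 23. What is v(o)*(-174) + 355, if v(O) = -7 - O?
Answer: 6271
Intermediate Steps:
o = 27 (o = 4 + 23 = 27)
v(o)*(-174) + 355 = (-7 - 1*27)*(-174) + 355 = (-7 - 27)*(-174) + 355 = -34*(-174) + 355 = 5916 + 355 = 6271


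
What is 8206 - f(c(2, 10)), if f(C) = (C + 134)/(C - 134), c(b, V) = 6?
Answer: 262627/32 ≈ 8207.1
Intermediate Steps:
f(C) = (134 + C)/(-134 + C)
8206 - f(c(2, 10)) = 8206 - (134 + 6)/(-134 + 6) = 8206 - 140/(-128) = 8206 - (-1)*140/128 = 8206 - 1*(-35/32) = 8206 + 35/32 = 262627/32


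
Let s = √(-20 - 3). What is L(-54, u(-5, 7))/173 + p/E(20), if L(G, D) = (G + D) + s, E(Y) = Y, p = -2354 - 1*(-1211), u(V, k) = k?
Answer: -198679/3460 + I*√23/173 ≈ -57.422 + 0.027722*I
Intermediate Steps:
p = -1143 (p = -2354 + 1211 = -1143)
s = I*√23 (s = √(-23) = I*√23 ≈ 4.7958*I)
L(G, D) = D + G + I*√23 (L(G, D) = (G + D) + I*√23 = (D + G) + I*√23 = D + G + I*√23)
L(-54, u(-5, 7))/173 + p/E(20) = (7 - 54 + I*√23)/173 - 1143/20 = (-47 + I*√23)*(1/173) - 1143*1/20 = (-47/173 + I*√23/173) - 1143/20 = -198679/3460 + I*√23/173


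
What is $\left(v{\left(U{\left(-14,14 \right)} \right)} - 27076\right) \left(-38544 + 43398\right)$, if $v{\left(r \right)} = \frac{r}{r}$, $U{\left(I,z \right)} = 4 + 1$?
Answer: $-131422050$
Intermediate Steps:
$U{\left(I,z \right)} = 5$
$v{\left(r \right)} = 1$
$\left(v{\left(U{\left(-14,14 \right)} \right)} - 27076\right) \left(-38544 + 43398\right) = \left(1 - 27076\right) \left(-38544 + 43398\right) = \left(-27075\right) 4854 = -131422050$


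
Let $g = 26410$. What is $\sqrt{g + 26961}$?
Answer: $53 \sqrt{19} \approx 231.02$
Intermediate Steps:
$\sqrt{g + 26961} = \sqrt{26410 + 26961} = \sqrt{53371} = 53 \sqrt{19}$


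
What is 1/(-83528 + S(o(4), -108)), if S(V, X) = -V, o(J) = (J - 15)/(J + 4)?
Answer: -8/668213 ≈ -1.1972e-5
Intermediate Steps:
o(J) = (-15 + J)/(4 + J)
1/(-83528 + S(o(4), -108)) = 1/(-83528 - (-15 + 4)/(4 + 4)) = 1/(-83528 - (-11)/8) = 1/(-83528 - 1*(-11/8)) = 1/(-83528 + 11/8) = 1/(-668213/8) = -8/668213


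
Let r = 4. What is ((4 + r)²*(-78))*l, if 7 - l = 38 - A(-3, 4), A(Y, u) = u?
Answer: 134784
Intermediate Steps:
l = -27 (l = 7 - (38 - 1*4) = 7 - (38 - 4) = 7 - 1*34 = 7 - 34 = -27)
((4 + r)²*(-78))*l = ((4 + 4)²*(-78))*(-27) = (8²*(-78))*(-27) = (64*(-78))*(-27) = -4992*(-27) = 134784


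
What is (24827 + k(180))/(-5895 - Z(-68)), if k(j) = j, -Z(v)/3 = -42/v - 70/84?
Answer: -425119/100226 ≈ -4.2416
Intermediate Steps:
Z(v) = 5/2 + 126/v (Z(v) = -3*(-42/v - 70/84) = -3*(-42/v - 70*1/84) = -3*(-42/v - ⅚) = -3*(-⅚ - 42/v) = 5/2 + 126/v)
(24827 + k(180))/(-5895 - Z(-68)) = (24827 + 180)/(-5895 - (5/2 + 126/(-68))) = 25007/(-5895 - (5/2 + 126*(-1/68))) = 25007/(-5895 - (5/2 - 63/34)) = 25007/(-5895 - 1*11/17) = 25007/(-5895 - 11/17) = 25007/(-100226/17) = 25007*(-17/100226) = -425119/100226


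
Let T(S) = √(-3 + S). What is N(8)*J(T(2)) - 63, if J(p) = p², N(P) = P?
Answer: -71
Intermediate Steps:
N(8)*J(T(2)) - 63 = 8*(√(-3 + 2))² - 63 = 8*(√(-1))² - 63 = 8*I² - 63 = 8*(-1) - 63 = -8 - 63 = -71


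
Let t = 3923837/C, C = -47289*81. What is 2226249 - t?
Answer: 8527448129678/3830409 ≈ 2.2262e+6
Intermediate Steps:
C = -3830409
t = -3923837/3830409 (t = 3923837/(-3830409) = 3923837*(-1/3830409) = -3923837/3830409 ≈ -1.0244)
2226249 - t = 2226249 - 1*(-3923837/3830409) = 2226249 + 3923837/3830409 = 8527448129678/3830409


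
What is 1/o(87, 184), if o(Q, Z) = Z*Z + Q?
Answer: 1/33943 ≈ 2.9461e-5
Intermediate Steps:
o(Q, Z) = Q + Z² (o(Q, Z) = Z² + Q = Q + Z²)
1/o(87, 184) = 1/(87 + 184²) = 1/(87 + 33856) = 1/33943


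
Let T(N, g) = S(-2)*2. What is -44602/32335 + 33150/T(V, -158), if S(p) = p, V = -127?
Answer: -18484201/2230 ≈ -8288.9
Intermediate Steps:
T(N, g) = -4 (T(N, g) = -2*2 = -4)
-44602/32335 + 33150/T(V, -158) = -44602/32335 + 33150/(-4) = -44602*1/32335 + 33150*(-¼) = -1538/1115 - 16575/2 = -18484201/2230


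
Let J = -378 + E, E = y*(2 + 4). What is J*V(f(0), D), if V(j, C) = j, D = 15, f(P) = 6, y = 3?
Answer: -2160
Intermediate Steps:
E = 18 (E = 3*(2 + 4) = 3*6 = 18)
J = -360 (J = -378 + 18 = -360)
J*V(f(0), D) = -360*6 = -2160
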